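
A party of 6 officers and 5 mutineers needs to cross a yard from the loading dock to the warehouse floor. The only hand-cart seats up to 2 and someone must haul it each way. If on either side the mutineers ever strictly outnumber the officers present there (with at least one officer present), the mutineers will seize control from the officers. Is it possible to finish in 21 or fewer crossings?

Yes

Yes — this plan uses 19 crossings (≤ 21):
1. 2 mutineers → the warehouse floor.  (the loading dock: 6O 3M; the warehouse floor: 0O 2M)
2. 1 mutineer ← the loading dock.  (the loading dock: 6O 4M; the warehouse floor: 0O 1M)
3. 2 mutineers → the warehouse floor.  (the loading dock: 6O 2M; the warehouse floor: 0O 3M)
4. 1 mutineer ← the loading dock.  (the loading dock: 6O 3M; the warehouse floor: 0O 2M)
5. 2 officers → the warehouse floor.  (the loading dock: 4O 3M; the warehouse floor: 2O 2M)
6. 1 mutineer ← the loading dock.  (the loading dock: 4O 4M; the warehouse floor: 2O 1M)
7. 1 officer and 1 mutineer → the warehouse floor.  (the loading dock: 3O 3M; the warehouse floor: 3O 2M)
8. 1 officer ← the loading dock.  (the loading dock: 4O 3M; the warehouse floor: 2O 2M)
9. 1 officer and 1 mutineer → the warehouse floor.  (the loading dock: 3O 2M; the warehouse floor: 3O 3M)
10. 1 mutineer ← the loading dock.  (the loading dock: 3O 3M; the warehouse floor: 3O 2M)
11. 1 officer and 1 mutineer → the warehouse floor.  (the loading dock: 2O 2M; the warehouse floor: 4O 3M)
12. 1 officer ← the loading dock.  (the loading dock: 3O 2M; the warehouse floor: 3O 3M)
13. 1 officer and 1 mutineer → the warehouse floor.  (the loading dock: 2O 1M; the warehouse floor: 4O 4M)
14. 1 mutineer ← the loading dock.  (the loading dock: 2O 2M; the warehouse floor: 4O 3M)
15. 1 officer and 1 mutineer → the warehouse floor.  (the loading dock: 1O 1M; the warehouse floor: 5O 4M)
16. 1 officer ← the loading dock.  (the loading dock: 2O 1M; the warehouse floor: 4O 4M)
17. 1 officer and 1 mutineer → the warehouse floor.  (the loading dock: 1O 0M; the warehouse floor: 5O 5M)
18. 1 mutineer ← the loading dock.  (the loading dock: 1O 1M; the warehouse floor: 5O 4M)
19. 1 officer and 1 mutineer → the warehouse floor.  (the loading dock: 0O 0M; the warehouse floor: 6O 5M)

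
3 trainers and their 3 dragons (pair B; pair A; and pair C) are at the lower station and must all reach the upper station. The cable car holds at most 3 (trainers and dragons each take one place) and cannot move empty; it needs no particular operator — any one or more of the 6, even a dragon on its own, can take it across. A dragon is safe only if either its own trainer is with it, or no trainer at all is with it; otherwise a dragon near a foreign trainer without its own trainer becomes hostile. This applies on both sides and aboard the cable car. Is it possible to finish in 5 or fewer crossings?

Yes

Yes — this plan uses 5 crossings (≤ 5):
1. dragon B and trainer B cross → the upper station.
2. trainer B crosses ← the lower station.
3. trainer A, trainer B, and trainer C cross → the upper station.
4. dragon B crosses ← the lower station.
5. dragon A, dragon B, and dragon C cross → the upper station.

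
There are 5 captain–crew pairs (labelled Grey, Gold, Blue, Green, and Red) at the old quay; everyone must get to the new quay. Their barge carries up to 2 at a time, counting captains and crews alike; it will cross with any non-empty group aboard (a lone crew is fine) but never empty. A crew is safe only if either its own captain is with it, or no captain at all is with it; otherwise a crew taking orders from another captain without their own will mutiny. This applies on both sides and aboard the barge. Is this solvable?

No

Following every safe sequence of crossings from the start, the most of the 10 that can be at the new quay as the barge arrives there on crossings 1, 3, 5, 7 is 2, 3, 4, 5 respectively; the best ever achieved is 5 of 10.
From crossing 9 on, no configuration arises that was not already reachable earlier: only 82 distinct safe configurations (who is on which side, and where the barge is) can ever be reached, none of them has everyone across, and every continuation just revisits them. So no valid plan exists.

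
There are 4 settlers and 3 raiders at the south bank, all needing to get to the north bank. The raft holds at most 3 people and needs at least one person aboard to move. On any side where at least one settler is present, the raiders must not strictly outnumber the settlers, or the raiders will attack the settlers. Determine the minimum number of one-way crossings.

Counting alone: each trip to the north bank takes at most 3 across and each return brings at least 1 back, so after t trips out (and t−1 returns) at most 3t − (t−1) of the 7 are across; that first reaches 7 at t = 3, so at least 5 crossings are needed.
The plan below uses exactly 5 crossings, so it is optimal:
1. 3 raiders → the north bank.  (the south bank: 4S 0R; the north bank: 0S 3R)
2. 1 raider ← the south bank.  (the south bank: 4S 1R; the north bank: 0S 2R)
3. 3 settlers → the north bank.  (the south bank: 1S 1R; the north bank: 3S 2R)
4. 1 settler ← the south bank.  (the south bank: 2S 1R; the north bank: 2S 2R)
5. 2 settlers and 1 raider → the north bank.  (the south bank: 0S 0R; the north bank: 4S 3R)

5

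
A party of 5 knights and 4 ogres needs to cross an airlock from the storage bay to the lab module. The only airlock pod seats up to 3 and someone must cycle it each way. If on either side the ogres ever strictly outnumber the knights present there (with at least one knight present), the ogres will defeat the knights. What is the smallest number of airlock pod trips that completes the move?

7

Counting alone: each trip to the lab module takes at most 3 across and each return brings at least 1 back, so after t trips out (and t−1 returns) at most 3t − (t−1) of the 9 are across; that first reaches 9 at t = 4, so at least 7 crossings are needed.
The plan below uses exactly 7 crossings, so it is optimal:
1. 3 ogres → the lab module.  (the storage bay: 5K 1O; the lab module: 0K 3O)
2. 1 ogre ← the storage bay.  (the storage bay: 5K 2O; the lab module: 0K 2O)
3. 3 knights → the lab module.  (the storage bay: 2K 2O; the lab module: 3K 2O)
4. 1 knight ← the storage bay.  (the storage bay: 3K 2O; the lab module: 2K 2O)
5. 2 knights and 1 ogre → the lab module.  (the storage bay: 1K 1O; the lab module: 4K 3O)
6. 1 knight ← the storage bay.  (the storage bay: 2K 1O; the lab module: 3K 3O)
7. 2 knights and 1 ogre → the lab module.  (the storage bay: 0K 0O; the lab module: 5K 4O)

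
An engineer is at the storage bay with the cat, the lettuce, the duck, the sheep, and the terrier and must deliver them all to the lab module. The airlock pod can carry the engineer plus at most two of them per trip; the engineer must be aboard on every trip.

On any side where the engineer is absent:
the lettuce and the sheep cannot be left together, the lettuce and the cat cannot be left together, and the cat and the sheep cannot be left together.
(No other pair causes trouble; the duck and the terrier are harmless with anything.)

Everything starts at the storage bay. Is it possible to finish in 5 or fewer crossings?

Counting alone: the engineer can take at most 2 across per trip to the lab module, so moving all 5 needs at least 3 loaded trips out, with a return between consecutive ones — at least 5 crossings.
The safety rule pushes this higher. Following every safe sequence of crossings, the most of the 5 that can be at the lab module as the airlock pod arrives there on crossing 5 is 4 — never all 5.
So the move cannot be finished within 5 crossings. (The shortest complete plan takes 7:)
1. Engineer goes to the lab module with the cat and the lettuce.
2. Engineer goes back to the storage bay with the cat.
3. Engineer goes to the lab module with the cat and the duck.
4. Engineer goes back to the storage bay with the cat.
5. Engineer goes to the lab module with the cat and the terrier.
6. Engineer goes back to the storage bay with the cat.
7. Engineer goes to the lab module with the cat and the sheep.

No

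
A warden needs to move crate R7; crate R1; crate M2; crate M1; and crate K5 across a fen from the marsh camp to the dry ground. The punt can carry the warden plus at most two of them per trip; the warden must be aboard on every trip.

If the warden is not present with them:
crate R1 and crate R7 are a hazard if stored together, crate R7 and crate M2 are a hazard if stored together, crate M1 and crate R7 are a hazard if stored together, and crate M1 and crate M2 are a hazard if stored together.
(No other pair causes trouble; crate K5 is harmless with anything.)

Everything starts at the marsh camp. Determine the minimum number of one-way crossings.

7

Counting alone: the warden can take at most 2 across per trip to the dry ground, so moving all 5 needs at least 3 loaded trips out, with a return between consecutive ones — at least 5 crossings.
The safety rule pushes this higher. Following every safe sequence of crossings, the most of the 5 that can be at the dry ground as the punt arrives there on crossing 5 is 4 — never all 5.
So no plan with fewer than 7 crossings exists, and this one achieves 7:
1. Warden goes to the dry ground with crate M2 and crate R7.  [the marsh camp: crate K5, crate M1, crate R1 | the dry ground: crate M2, crate R7]
2. Warden goes back to the marsh camp with crate R7.  [the marsh camp: crate K5, crate M1, crate R1, crate R7 | the dry ground: crate M2]
3. Warden goes to the dry ground with crate R1 and crate R7.  [the marsh camp: crate K5, crate M1 | the dry ground: crate M2, crate R1, crate R7]
4. Warden goes back to the marsh camp with crate R7.  [the marsh camp: crate K5, crate M1, crate R7 | the dry ground: crate M2, crate R1]
5. Warden goes to the dry ground with crate K5 and crate R7.  [the marsh camp: crate M1 | the dry ground: crate K5, crate M2, crate R1, crate R7]
6. Warden goes back to the marsh camp with crate R7.  [the marsh camp: crate M1, crate R7 | the dry ground: crate K5, crate M2, crate R1]
7. Warden goes to the dry ground with crate M1 and crate R7.  [the marsh camp: — | the dry ground: crate K5, crate M1, crate M2, crate R1, crate R7]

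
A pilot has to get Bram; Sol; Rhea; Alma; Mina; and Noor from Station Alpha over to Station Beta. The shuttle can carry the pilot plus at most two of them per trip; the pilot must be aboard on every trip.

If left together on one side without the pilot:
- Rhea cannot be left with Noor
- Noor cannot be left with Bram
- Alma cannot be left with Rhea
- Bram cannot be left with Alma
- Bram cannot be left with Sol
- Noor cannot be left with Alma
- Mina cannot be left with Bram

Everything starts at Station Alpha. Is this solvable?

Whatever the first load, the items left behind include a forbidden pair without the pilot. No opening move is safe, so no plan exists.

No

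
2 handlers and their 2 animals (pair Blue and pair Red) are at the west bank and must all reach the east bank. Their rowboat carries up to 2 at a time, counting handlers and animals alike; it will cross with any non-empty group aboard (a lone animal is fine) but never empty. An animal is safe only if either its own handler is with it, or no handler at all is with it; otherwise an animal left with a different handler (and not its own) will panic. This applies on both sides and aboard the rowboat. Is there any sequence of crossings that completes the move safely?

1. animal Blue and handler Blue cross → the east bank.
2. handler Blue crosses ← the west bank.
3. handler Blue and handler Red cross → the east bank.
4. handler Red crosses ← the west bank.
5. animal Red and handler Red cross → the east bank.

Yes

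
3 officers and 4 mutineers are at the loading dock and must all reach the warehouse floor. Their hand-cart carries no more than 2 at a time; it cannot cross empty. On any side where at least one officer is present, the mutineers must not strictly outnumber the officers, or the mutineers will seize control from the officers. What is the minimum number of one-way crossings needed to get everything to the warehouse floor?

impossible

The mutineers already outnumber the officers at the loading dock before anyone moves, so the starting position itself is disallowed.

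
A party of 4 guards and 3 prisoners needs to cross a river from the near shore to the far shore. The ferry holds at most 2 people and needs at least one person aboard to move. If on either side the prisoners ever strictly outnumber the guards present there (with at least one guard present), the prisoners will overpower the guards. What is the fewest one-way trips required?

Counting alone: each trip to the far shore takes at most 2 across and each return brings at least 1 back, so after t trips out (and t−1 returns) at most 2t − (t−1) of the 7 are across; that first reaches 7 at t = 6, so at least 11 crossings are needed.
The plan below uses exactly 11 crossings, so it is optimal:
1. 2 prisoners → the far shore.  (the near shore: 4G 1P; the far shore: 0G 2P)
2. 1 prisoner ← the near shore.  (the near shore: 4G 2P; the far shore: 0G 1P)
3. 2 prisoners → the far shore.  (the near shore: 4G 0P; the far shore: 0G 3P)
4. 1 prisoner ← the near shore.  (the near shore: 4G 1P; the far shore: 0G 2P)
5. 2 guards → the far shore.  (the near shore: 2G 1P; the far shore: 2G 2P)
6. 1 prisoner ← the near shore.  (the near shore: 2G 2P; the far shore: 2G 1P)
7. 1 guard and 1 prisoner → the far shore.  (the near shore: 1G 1P; the far shore: 3G 2P)
8. 1 guard ← the near shore.  (the near shore: 2G 1P; the far shore: 2G 2P)
9. 1 guard and 1 prisoner → the far shore.  (the near shore: 1G 0P; the far shore: 3G 3P)
10. 1 prisoner ← the near shore.  (the near shore: 1G 1P; the far shore: 3G 2P)
11. 1 guard and 1 prisoner → the far shore.  (the near shore: 0G 0P; the far shore: 4G 3P)

11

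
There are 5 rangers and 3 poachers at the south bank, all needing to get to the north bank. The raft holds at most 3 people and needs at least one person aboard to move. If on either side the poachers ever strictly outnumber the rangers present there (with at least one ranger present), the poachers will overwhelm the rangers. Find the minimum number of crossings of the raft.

Counting alone: each trip to the north bank takes at most 3 across and each return brings at least 1 back, so after t trips out (and t−1 returns) at most 3t − (t−1) of the 8 are across; that first reaches 8 at t = 4, so at least 7 crossings are needed.
The plan below uses exactly 7 crossings, so it is optimal:
1. 2 poachers → the north bank.  (the south bank: 5R 1P; the north bank: 0R 2P)
2. 1 poacher ← the south bank.  (the south bank: 5R 2P; the north bank: 0R 1P)
3. 2 rangers and 1 poacher → the north bank.  (the south bank: 3R 1P; the north bank: 2R 2P)
4. 1 poacher ← the south bank.  (the south bank: 3R 2P; the north bank: 2R 1P)
5. 1 ranger and 2 poachers → the north bank.  (the south bank: 2R 0P; the north bank: 3R 3P)
6. 1 poacher ← the south bank.  (the south bank: 2R 1P; the north bank: 3R 2P)
7. 2 rangers and 1 poacher → the north bank.  (the south bank: 0R 0P; the north bank: 5R 3P)

7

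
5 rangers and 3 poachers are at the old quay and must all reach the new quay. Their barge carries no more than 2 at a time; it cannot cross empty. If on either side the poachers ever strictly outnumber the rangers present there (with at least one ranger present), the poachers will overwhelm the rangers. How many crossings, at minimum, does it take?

Counting alone: each trip to the new quay takes at most 2 across and each return brings at least 1 back, so after t trips out (and t−1 returns) at most 2t − (t−1) of the 8 are across; that first reaches 8 at t = 7, so at least 13 crossings are needed.
The plan below uses exactly 13 crossings, so it is optimal:
1. 2 poachers → the new quay.  (the old quay: 5R 1P; the new quay: 0R 2P)
2. 1 poacher ← the old quay.  (the old quay: 5R 2P; the new quay: 0R 1P)
3. 2 poachers → the new quay.  (the old quay: 5R 0P; the new quay: 0R 3P)
4. 1 poacher ← the old quay.  (the old quay: 5R 1P; the new quay: 0R 2P)
5. 2 rangers → the new quay.  (the old quay: 3R 1P; the new quay: 2R 2P)
6. 1 poacher ← the old quay.  (the old quay: 3R 2P; the new quay: 2R 1P)
7. 1 ranger and 1 poacher → the new quay.  (the old quay: 2R 1P; the new quay: 3R 2P)
8. 1 poacher ← the old quay.  (the old quay: 2R 2P; the new quay: 3R 1P)
9. 2 poachers → the new quay.  (the old quay: 2R 0P; the new quay: 3R 3P)
10. 1 poacher ← the old quay.  (the old quay: 2R 1P; the new quay: 3R 2P)
11. 1 ranger and 1 poacher → the new quay.  (the old quay: 1R 0P; the new quay: 4R 3P)
12. 1 poacher ← the old quay.  (the old quay: 1R 1P; the new quay: 4R 2P)
13. 1 ranger and 1 poacher → the new quay.  (the old quay: 0R 0P; the new quay: 5R 3P)

13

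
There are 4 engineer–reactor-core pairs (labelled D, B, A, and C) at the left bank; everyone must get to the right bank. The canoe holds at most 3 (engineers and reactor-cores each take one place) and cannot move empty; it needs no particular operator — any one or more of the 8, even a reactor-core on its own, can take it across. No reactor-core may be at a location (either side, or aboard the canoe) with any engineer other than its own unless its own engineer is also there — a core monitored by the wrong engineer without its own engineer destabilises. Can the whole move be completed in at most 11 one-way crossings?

Yes

Yes — this plan uses 9 crossings (≤ 11):
1. engineer D and reactor-core D cross → the right bank.
2. engineer D crosses ← the left bank.
3. engineer B, engineer D, and reactor-core B cross → the right bank.
4. engineer D and reactor-core D cross ← the left bank.
5. engineer A, engineer C, and engineer D cross → the right bank.
6. reactor-core B crosses ← the left bank.
7. reactor-core B and reactor-core D cross → the right bank.
8. reactor-core D crosses ← the left bank.
9. reactor-core A, reactor-core C, and reactor-core D cross → the right bank.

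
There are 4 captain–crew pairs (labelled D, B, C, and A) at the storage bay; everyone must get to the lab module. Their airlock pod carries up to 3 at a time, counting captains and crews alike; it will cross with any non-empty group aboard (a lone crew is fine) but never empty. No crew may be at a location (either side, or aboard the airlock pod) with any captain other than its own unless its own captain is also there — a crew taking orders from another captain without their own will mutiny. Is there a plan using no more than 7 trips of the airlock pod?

No

Counting alone: each trip to the lab module takes at most 3 across and each return brings at least 1 back, so after t trips out (and t−1 returns) at most 3t − (t−1) of the 8 are across; that first reaches 8 at t = 4, so at least 7 crossings are needed.
The safety rule pushes this higher. Following every safe sequence of crossings, the most of the 8 that can be at the lab module as the airlock pod arrives there on crossing 7 is 7 — never all 8.
So the move cannot be finished within 7 crossings. (The shortest complete plan takes 9:)
1. captain D and crew D cross → the lab module.
2. captain D crosses ← the storage bay.
3. captain B, captain D, and crew B cross → the lab module.
4. captain D and crew D cross ← the storage bay.
5. captain A, captain C, and captain D cross → the lab module.
6. crew B crosses ← the storage bay.
7. crew B and crew D cross → the lab module.
8. crew D crosses ← the storage bay.
9. crew A, crew C, and crew D cross → the lab module.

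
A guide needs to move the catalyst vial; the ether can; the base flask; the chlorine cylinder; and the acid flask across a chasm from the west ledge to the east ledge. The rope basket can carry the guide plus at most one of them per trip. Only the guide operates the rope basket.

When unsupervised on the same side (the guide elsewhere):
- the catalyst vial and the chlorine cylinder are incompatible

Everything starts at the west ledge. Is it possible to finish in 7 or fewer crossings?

No

Counting alone: the guide can take at most 1 across per trip to the east ledge, so moving all 5 needs at least 5 loaded trips out, with a return between consecutive ones — at least 9 crossings.
Since 7 < 9, 7 crossings cannot be enough. (The shortest complete plan in fact takes 9:)
1. Guide goes to the east ledge with the catalyst vial.
2. Guide goes back to the west ledge alone.
3. Guide goes to the east ledge with the ether can.
4. Guide goes back to the west ledge alone.
5. Guide goes to the east ledge with the base flask.
6. Guide goes back to the west ledge alone.
7. Guide goes to the east ledge with the acid flask.
8. Guide goes back to the west ledge alone.
9. Guide goes to the east ledge with the chlorine cylinder.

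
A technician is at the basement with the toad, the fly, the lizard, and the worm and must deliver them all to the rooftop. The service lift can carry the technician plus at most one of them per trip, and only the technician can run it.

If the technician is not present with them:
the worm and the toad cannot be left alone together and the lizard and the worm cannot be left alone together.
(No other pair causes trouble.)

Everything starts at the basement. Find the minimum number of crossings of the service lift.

9

Counting alone: the technician can take at most 1 across per trip to the rooftop, so moving all 4 needs at least 4 loaded trips out, with a return between consecutive ones — at least 7 crossings.
The safety rule pushes this higher. Following every safe sequence of crossings, the most of the 4 that can be at the rooftop as the service lift arrives there on crossing 7 is 3 — never all 4.
So no plan with fewer than 9 crossings exists, and this one achieves 9:
1. Technician goes to the rooftop with the worm.  [the basement: the fly, the lizard, the toad | the rooftop: the worm]
2. Technician goes back to the basement alone.  [the basement: the fly, the lizard, the toad | the rooftop: the worm]
3. Technician goes to the rooftop with the toad.  [the basement: the fly, the lizard | the rooftop: the toad, the worm]
4. Technician goes back to the basement with the worm.  [the basement: the fly, the lizard, the worm | the rooftop: the toad]
5. Technician goes to the rooftop with the lizard.  [the basement: the fly, the worm | the rooftop: the lizard, the toad]
6. Technician goes back to the basement alone.  [the basement: the fly, the worm | the rooftop: the lizard, the toad]
7. Technician goes to the rooftop with the fly.  [the basement: the worm | the rooftop: the fly, the lizard, the toad]
8. Technician goes back to the basement alone.  [the basement: the worm | the rooftop: the fly, the lizard, the toad]
9. Technician goes to the rooftop with the worm.  [the basement: — | the rooftop: the fly, the lizard, the toad, the worm]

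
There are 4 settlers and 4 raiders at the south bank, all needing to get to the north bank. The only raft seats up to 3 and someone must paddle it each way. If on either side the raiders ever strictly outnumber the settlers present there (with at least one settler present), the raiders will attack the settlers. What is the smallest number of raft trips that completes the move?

9

Counting alone: each trip to the north bank takes at most 3 across and each return brings at least 1 back, so after t trips out (and t−1 returns) at most 3t − (t−1) of the 8 are across; that first reaches 8 at t = 4, so at least 7 crossings are needed.
The safety rule pushes this higher. Following every safe sequence of crossings, the most of the 8 that can be at the north bank as the raft arrives there on crossing 7 is 7 — never all 8.
So no plan with fewer than 9 crossings exists, and this one achieves 9:
1. 2 raiders → the north bank.  (the south bank: 4S 2R; the north bank: 0S 2R)
2. 1 raider ← the south bank.  (the south bank: 4S 3R; the north bank: 0S 1R)
3. 3 raiders → the north bank.  (the south bank: 4S 0R; the north bank: 0S 4R)
4. 1 raider ← the south bank.  (the south bank: 4S 1R; the north bank: 0S 3R)
5. 3 settlers → the north bank.  (the south bank: 1S 1R; the north bank: 3S 3R)
6. 1 settler and 1 raider ← the south bank.  (the south bank: 2S 2R; the north bank: 2S 2R)
7. 2 settlers → the north bank.  (the south bank: 0S 2R; the north bank: 4S 2R)
8. 1 raider ← the south bank.  (the south bank: 0S 3R; the north bank: 4S 1R)
9. 3 raiders → the north bank.  (the south bank: 0S 0R; the north bank: 4S 4R)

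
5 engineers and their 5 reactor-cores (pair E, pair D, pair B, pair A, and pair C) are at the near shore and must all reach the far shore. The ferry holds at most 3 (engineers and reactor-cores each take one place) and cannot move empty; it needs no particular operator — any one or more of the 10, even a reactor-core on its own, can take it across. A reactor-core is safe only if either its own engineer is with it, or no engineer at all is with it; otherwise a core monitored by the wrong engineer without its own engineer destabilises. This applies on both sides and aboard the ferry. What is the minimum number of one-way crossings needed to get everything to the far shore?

Counting alone: each trip to the far shore takes at most 3 across and each return brings at least 1 back, so after t trips out (and t−1 returns) at most 3t − (t−1) of the 10 are across; that first reaches 10 at t = 5, so at least 9 crossings are needed.
The safety rule pushes this higher. Following every safe sequence of crossings, the most of the 10 that can be at the far shore as the ferry arrives there on crossing 9 is 9 — never all 10.
So no plan with fewer than 11 crossings exists, and this one achieves 11:
1. engineer E and reactor-core E cross → the far shore.
2. engineer E crosses ← the near shore.
3. reactor-core A, reactor-core B, and reactor-core D cross → the far shore.
4. reactor-core E crosses ← the near shore.
5. engineer A, engineer B, and engineer D cross → the far shore.
6. engineer D and reactor-core D cross ← the near shore.
7. engineer C, engineer D, and engineer E cross → the far shore.
8. reactor-core B crosses ← the near shore.
9. reactor-core D and reactor-core E cross → the far shore.
10. reactor-core E crosses ← the near shore.
11. reactor-core B, reactor-core C, and reactor-core E cross → the far shore.

11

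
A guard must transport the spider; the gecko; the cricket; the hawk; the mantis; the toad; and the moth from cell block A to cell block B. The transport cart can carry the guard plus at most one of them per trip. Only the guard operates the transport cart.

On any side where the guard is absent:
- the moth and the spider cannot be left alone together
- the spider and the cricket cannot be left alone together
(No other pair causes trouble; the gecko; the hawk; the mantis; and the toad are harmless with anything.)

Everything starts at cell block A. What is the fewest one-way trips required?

15

Counting alone: the guard can take at most 1 across per trip to cell block B, so moving all 7 needs at least 7 loaded trips out, with a return between consecutive ones — at least 13 crossings.
The safety rule pushes this higher. Following every safe sequence of crossings, the most of the 7 that can be at cell block B as the transport cart arrives there on crossing 13 is 6 — never all 7.
So no plan with fewer than 15 crossings exists, and this one achieves 15:
1. Guard goes to cell block B with the spider.
2. Guard goes back to cell block A alone.
3. Guard goes to cell block B with the gecko.
4. Guard goes back to cell block A alone.
5. Guard goes to cell block B with the cricket.
6. Guard goes back to cell block A with the spider.
7. Guard goes to cell block B with the moth.
8. Guard goes back to cell block A alone.
9. Guard goes to cell block B with the hawk.
10. Guard goes back to cell block A alone.
11. Guard goes to cell block B with the mantis.
12. Guard goes back to cell block A alone.
13. Guard goes to cell block B with the toad.
14. Guard goes back to cell block A alone.
15. Guard goes to cell block B with the spider.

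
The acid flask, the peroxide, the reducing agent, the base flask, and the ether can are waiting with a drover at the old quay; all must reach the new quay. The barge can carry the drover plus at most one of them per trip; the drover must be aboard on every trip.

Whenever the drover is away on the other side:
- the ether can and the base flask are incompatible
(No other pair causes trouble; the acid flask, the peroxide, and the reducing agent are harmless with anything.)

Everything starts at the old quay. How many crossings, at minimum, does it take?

Counting alone: the drover can take at most 1 across per trip to the new quay, so moving all 5 needs at least 5 loaded trips out, with a return between consecutive ones — at least 9 crossings.
The plan below uses exactly 9 crossings, so it is optimal:
1. Drover goes to the new quay with the base flask.
2. Drover goes back to the old quay alone.
3. Drover goes to the new quay with the acid flask.
4. Drover goes back to the old quay alone.
5. Drover goes to the new quay with the peroxide.
6. Drover goes back to the old quay alone.
7. Drover goes to the new quay with the reducing agent.
8. Drover goes back to the old quay alone.
9. Drover goes to the new quay with the ether can.

9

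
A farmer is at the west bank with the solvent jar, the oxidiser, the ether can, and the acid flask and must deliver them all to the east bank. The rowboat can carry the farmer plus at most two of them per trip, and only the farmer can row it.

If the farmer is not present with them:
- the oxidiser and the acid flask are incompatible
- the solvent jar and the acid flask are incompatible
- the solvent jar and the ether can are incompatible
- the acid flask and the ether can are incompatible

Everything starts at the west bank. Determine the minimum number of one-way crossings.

5

Counting alone: the farmer can take at most 2 across per trip to the east bank, so moving all 4 needs at least 2 loaded trips out, with a return between consecutive ones — at least 3 crossings.
The safety rule pushes this higher. Following every safe sequence of crossings, the most of the 4 that can be at the east bank as the rowboat arrives there on crossing 3 is 3 — never all 4.
So no plan with fewer than 5 crossings exists, and this one achieves 5:
1. Farmer goes to the east bank with the acid flask and the solvent jar.
2. Farmer goes back to the west bank with the solvent jar.
3. Farmer goes to the east bank with the oxidiser and the solvent jar.
4. Farmer goes back to the west bank with the acid flask.
5. Farmer goes to the east bank with the acid flask and the ether can.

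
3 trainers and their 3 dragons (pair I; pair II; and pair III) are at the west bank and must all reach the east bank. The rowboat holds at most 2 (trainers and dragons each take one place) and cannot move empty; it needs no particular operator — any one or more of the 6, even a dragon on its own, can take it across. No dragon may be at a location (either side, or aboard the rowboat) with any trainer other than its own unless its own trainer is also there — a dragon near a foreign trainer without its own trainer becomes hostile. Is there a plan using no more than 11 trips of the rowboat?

Yes — this plan uses 11 crossings (≤ 11):
1. dragon I and trainer I cross → the east bank.
2. trainer I crosses ← the west bank.
3. dragon II and dragon III cross → the east bank.
4. dragon I crosses ← the west bank.
5. trainer II and trainer III cross → the east bank.
6. dragon II and trainer II cross ← the west bank.
7. trainer I and trainer II cross → the east bank.
8. dragon III crosses ← the west bank.
9. dragon I and dragon II cross → the east bank.
10. trainer III crosses ← the west bank.
11. dragon III and trainer III cross → the east bank.

Yes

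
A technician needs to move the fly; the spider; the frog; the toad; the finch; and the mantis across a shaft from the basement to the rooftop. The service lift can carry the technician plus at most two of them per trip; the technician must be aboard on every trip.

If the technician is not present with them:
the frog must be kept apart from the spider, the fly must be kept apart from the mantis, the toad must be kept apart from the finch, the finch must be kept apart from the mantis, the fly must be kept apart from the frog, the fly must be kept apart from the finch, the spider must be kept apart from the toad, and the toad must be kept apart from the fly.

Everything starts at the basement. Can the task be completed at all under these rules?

Whatever the first load, the items left behind include a forbidden pair without the technician. No opening move is safe, so no plan exists.

No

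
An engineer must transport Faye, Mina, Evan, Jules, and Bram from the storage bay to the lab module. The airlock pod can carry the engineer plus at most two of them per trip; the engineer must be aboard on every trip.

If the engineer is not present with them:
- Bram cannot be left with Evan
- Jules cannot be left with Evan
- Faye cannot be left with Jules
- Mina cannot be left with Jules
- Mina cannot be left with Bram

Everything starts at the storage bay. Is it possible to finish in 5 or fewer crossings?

Counting alone: the engineer can take at most 2 across per trip to the lab module, so moving all 5 needs at least 3 loaded trips out, with a return between consecutive ones — at least 5 crossings.
The safety rule pushes this higher. Following every safe sequence of crossings, the most of the 5 that can be at the lab module as the airlock pod arrives there on crossing 5 is 4 — never all 5.
So the move cannot be finished within 5 crossings. (The shortest complete plan takes 7:)
1. Engineer goes to the lab module with Bram and Jules.  [the storage bay: Evan, Faye, Mina | the lab module: Bram, Jules]
2. Engineer goes back to the storage bay alone.  [the storage bay: Evan, Faye, Mina | the lab module: Bram, Jules]
3. Engineer goes to the lab module with Faye.  [the storage bay: Evan, Mina | the lab module: Bram, Faye, Jules]
4. Engineer goes back to the storage bay with Jules.  [the storage bay: Evan, Jules, Mina | the lab module: Bram, Faye]
5. Engineer goes to the lab module with Evan and Mina.  [the storage bay: Jules | the lab module: Bram, Evan, Faye, Mina]
6. Engineer goes back to the storage bay with Bram.  [the storage bay: Bram, Jules | the lab module: Evan, Faye, Mina]
7. Engineer goes to the lab module with Bram and Jules.  [the storage bay: — | the lab module: Bram, Evan, Faye, Jules, Mina]

No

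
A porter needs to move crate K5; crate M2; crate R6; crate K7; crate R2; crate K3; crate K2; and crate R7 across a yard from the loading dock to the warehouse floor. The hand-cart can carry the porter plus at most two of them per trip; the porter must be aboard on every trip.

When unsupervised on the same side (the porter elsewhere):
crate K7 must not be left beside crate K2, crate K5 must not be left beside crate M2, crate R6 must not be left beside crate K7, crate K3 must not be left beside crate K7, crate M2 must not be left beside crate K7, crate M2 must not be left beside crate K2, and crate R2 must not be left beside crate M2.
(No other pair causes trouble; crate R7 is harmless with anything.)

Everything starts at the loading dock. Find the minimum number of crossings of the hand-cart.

13

Counting alone: the porter can take at most 2 across per trip to the warehouse floor, so moving all 8 needs at least 4 loaded trips out, with a return between consecutive ones — at least 7 crossings.
The safety rule pushes this higher. Following every safe sequence of crossings, the most of the 8 that can be at the warehouse floor as the hand-cart arrives there on crossings 7, 9, 11 is 5, 6, 7 respectively — never all 8.
So no plan with fewer than 13 crossings exists, and this one achieves 13:
1. Porter goes to the warehouse floor with crate K7 and crate M2.
2. Porter goes back to the loading dock with crate M2.
3. Porter goes to the warehouse floor with crate K5 and crate M2.
4. Porter goes back to the loading dock with crate M2.
5. Porter goes to the warehouse floor with crate M2 and crate R2.
6. Porter goes back to the loading dock with crate M2.
7. Porter goes to the warehouse floor with crate M2 and crate R7.
8. Porter goes back to the loading dock with crate M2.
9. Porter goes to the warehouse floor with crate K2 and crate R6.
10. Porter goes back to the loading dock with crate K7.
11. Porter goes to the warehouse floor with crate K3 and crate M2.
12. Porter goes back to the loading dock with crate M2.
13. Porter goes to the warehouse floor with crate K7 and crate M2.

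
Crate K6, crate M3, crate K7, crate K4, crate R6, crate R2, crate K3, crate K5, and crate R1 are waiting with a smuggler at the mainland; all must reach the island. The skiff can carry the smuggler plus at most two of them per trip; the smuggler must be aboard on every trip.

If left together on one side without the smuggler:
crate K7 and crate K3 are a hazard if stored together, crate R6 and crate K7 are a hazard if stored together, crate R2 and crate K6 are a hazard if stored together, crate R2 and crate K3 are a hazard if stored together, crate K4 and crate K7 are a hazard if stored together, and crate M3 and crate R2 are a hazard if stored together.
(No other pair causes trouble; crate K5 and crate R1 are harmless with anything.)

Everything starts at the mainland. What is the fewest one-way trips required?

Counting alone: the smuggler can take at most 2 across per trip to the island, so moving all 9 needs at least 5 loaded trips out, with a return between consecutive ones — at least 9 crossings.
The safety rule pushes this higher. Following every safe sequence of crossings, the most of the 9 that can be at the island as the skiff arrives there on crossing 9 is 8 — never all 9.
So no plan with fewer than 11 crossings exists, and this one achieves 11:
1. Smuggler goes to the island with crate K7 and crate R2.
2. Smuggler goes back to the mainland alone.
3. Smuggler goes to the island with crate K6.
4. Smuggler goes back to the mainland with crate R2.
5. Smuggler goes to the island with crate K3 and crate M3.
6. Smuggler goes back to the mainland with crate K7.
7. Smuggler goes to the island with crate K4 and crate R6.
8. Smuggler goes back to the mainland alone.
9. Smuggler goes to the island with crate K5 and crate R1.
10. Smuggler goes back to the mainland alone.
11. Smuggler goes to the island with crate K7 and crate R2.

11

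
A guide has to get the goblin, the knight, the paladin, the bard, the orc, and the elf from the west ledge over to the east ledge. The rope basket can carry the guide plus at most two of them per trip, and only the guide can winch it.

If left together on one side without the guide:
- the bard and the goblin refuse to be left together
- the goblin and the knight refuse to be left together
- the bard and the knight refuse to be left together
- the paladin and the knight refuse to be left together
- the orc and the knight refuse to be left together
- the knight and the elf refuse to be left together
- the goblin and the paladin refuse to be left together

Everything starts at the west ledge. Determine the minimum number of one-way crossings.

9

Counting alone: the guide can take at most 2 across per trip to the east ledge, so moving all 6 needs at least 3 loaded trips out, with a return between consecutive ones — at least 5 crossings.
The safety rule pushes this higher. Following every safe sequence of crossings, the most of the 6 that can be at the east ledge as the rope basket arrives there on crossings 5, 7 is 4, 5 respectively — never all 6.
So no plan with fewer than 9 crossings exists, and this one achieves 9:
1. Guide goes to the east ledge with the goblin and the knight.
2. Guide goes back to the west ledge with the goblin.
3. Guide goes to the east ledge with the goblin and the orc.
4. Guide goes back to the west ledge with the knight.
5. Guide goes to the east ledge with the elf and the knight.
6. Guide goes back to the west ledge with the knight.
7. Guide goes to the east ledge with the bard and the paladin.
8. Guide goes back to the west ledge with the goblin.
9. Guide goes to the east ledge with the goblin and the knight.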